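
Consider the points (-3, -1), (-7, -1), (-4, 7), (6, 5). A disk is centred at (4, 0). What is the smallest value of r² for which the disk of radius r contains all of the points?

122

The required radius is the distance from (4, 0) to the farthest point.
Squared distances: 50, 122, 113, 29.
Maximum is 122, attained at (-7, -1).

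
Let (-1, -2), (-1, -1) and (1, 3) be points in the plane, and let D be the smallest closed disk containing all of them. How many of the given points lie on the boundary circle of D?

2

Call the three points A, B, C in the order given.
Side lengths²: AB² = 1, AC² = 29, BC² = 20.
Since AC² = 29 ≥ 20 + 1 = 21, the angle opposite AC is not acute, so the smallest enclosing circle has AC as diameter.
Centre = midpoint of AC = (0, 0.5), r² = 29/4 = 7.25.
The points at distance exactly r from the centre are (-1, -2), (1, 3) — 2 points.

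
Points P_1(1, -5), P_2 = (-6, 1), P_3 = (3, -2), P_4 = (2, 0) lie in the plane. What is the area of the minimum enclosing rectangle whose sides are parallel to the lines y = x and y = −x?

In coordinates u = x + y, v = x − y the rectangle is axis-aligned; the map (x,y)→(u,v) scales areas by 2.
u-values: -4, -5, 1, 2; range = 2 − (-5) = 7.
v-values: 6, -7, 5, 2; range = 6 − (-7) = 13.
Area = (7 × 13) / 2 = 45.5.

45.5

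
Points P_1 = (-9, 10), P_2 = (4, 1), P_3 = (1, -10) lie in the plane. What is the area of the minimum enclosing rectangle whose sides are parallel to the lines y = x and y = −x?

In coordinates u = x + y, v = x − y the rectangle is axis-aligned; the map (x,y)→(u,v) scales areas by 2.
u-values: 1, 5, -9; range = 5 − (-9) = 14.
v-values: -19, 3, 11; range = 11 − (-19) = 30.
Area = (14 × 30) / 2 = 210.

210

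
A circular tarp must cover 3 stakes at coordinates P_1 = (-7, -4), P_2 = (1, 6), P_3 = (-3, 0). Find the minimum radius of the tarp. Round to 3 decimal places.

Side lengths²: P_1P_2² = 164, P_1P_3² = 32, P_2P_3² = 52.
Since P_1P_2² = 164 ≥ 52 + 32 = 84, the angle opposite P_1P_2 is not acute, so the smallest enclosing circle has P_1P_2 as diameter.
Centre = midpoint of P_1P_2 = (-3, 1), r² = 164/4 = 41.
r = √41 ≈ 6.403.

6.403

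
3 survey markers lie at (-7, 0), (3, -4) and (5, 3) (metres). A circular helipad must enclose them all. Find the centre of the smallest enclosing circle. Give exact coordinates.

(-11/13, 23/26)

Call the three points A, B, C in the order given.
Side lengths²: AB² = 116, AC² = 153, BC² = 53.
Since AC² = 153 < 116 + 53 = 169, the triangle is acute, so the smallest enclosing circle is the circumcircle.
Circumcentre = (-11/13, 23/26), r² = 26129/676.
Centre = (-11/13, 23/26).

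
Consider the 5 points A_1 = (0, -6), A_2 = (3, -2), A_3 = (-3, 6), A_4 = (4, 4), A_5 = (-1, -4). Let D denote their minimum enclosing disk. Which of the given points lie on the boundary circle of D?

The minimum enclosing circle is determined by three boundary points: A_1, A_3, A_4.
Their circumcentre is (-23/26, 2/13) with r² = 26129/676.
The farthest remaining point A_2 is at distance² 13337/676 ≤ 26129/676.
The points at distance exactly r from the centre are A_1, A_3, A_4 — 3 points.

A_1, A_3, A_4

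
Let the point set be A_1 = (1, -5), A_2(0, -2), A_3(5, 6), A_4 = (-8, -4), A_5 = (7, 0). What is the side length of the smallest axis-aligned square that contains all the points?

The bounding box has width 15 and height 11.
An axis-aligned square enclosing the set must have side ≥ max(width, height).
So the minimum side is max(15, 11) = 15.

15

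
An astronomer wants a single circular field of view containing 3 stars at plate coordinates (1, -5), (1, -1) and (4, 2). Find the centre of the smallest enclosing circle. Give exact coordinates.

(2.5, -1.5)

Call the three points A, B, C in the order given.
Side lengths²: AB² = 16, AC² = 58, BC² = 18.
Since AC² = 58 ≥ 18 + 16 = 34, the angle opposite AC is not acute, so the smallest enclosing circle has AC as diameter.
Centre = midpoint of AC = (2.5, -1.5), r² = 58/4 = 14.5.
Centre = (2.5, -1.5).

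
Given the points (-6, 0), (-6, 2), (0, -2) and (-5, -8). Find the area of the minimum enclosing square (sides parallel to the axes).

The bounding box has width 6 and height 10.
An axis-aligned square enclosing the set must have side ≥ max(width, height).
So the minimum side is max(6, 10) = 10.
Area = 10² = 100.

100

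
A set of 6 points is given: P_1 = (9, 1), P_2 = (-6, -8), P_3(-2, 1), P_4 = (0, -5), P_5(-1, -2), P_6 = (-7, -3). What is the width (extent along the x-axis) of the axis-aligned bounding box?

max x = 9, min x = -7, so width = 16.

16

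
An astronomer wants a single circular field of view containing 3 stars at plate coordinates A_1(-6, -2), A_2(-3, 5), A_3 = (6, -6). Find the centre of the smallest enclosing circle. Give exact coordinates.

Side lengths²: A_1A_2² = 58, A_1A_3² = 160, A_2A_3² = 202.
Since A_2A_3² = 202 < 160 + 58 = 218, the triangle is acute, so the smallest enclosing circle is the circumcircle.
Circumcentre = (25/24, -0.875), r² = 14645/288.
Centre = (25/24, -0.875).

(25/24, -0.875)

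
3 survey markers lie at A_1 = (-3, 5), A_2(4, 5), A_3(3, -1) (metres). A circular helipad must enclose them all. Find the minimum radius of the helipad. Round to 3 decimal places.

Side lengths²: A_1A_2² = 49, A_1A_3² = 72, A_2A_3² = 37.
Since A_1A_3² = 72 < 49 + 37 = 86, the triangle is acute, so the smallest enclosing circle is the circumcircle.
Circumcentre = (0.5, 2.5), r² = 18.5.
r = √(18.5) ≈ 4.301.

4.301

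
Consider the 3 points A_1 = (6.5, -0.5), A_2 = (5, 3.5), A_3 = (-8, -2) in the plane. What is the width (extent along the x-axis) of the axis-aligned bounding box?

max x = 6.5, min x = -8, so width = 14.5.

14.5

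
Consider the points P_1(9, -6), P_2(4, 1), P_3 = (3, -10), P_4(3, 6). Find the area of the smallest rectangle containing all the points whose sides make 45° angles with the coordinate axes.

144

In coordinates u = x + y, v = x − y the rectangle is axis-aligned; the map (x,y)→(u,v) scales areas by 2.
u-values: 3, 5, -7, 9; range = 9 − (-7) = 16.
v-values: 15, 3, 13, -3; range = 15 − (-3) = 18.
Area = (16 × 18) / 2 = 144.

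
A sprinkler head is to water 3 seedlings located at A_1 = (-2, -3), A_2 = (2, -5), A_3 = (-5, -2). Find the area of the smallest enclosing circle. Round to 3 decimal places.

Side lengths²: A_1A_2² = 20, A_1A_3² = 10, A_2A_3² = 58.
Since A_2A_3² = 58 ≥ 20 + 10 = 30, the angle opposite A_2A_3 is not acute, so the smallest enclosing circle has A_2A_3 as diameter.
Centre = midpoint of A_2A_3 = (-1.5, -3.5), r² = 58/4 = 14.5.
Area = π·r² = π·14.5 ≈ 45.553.

45.553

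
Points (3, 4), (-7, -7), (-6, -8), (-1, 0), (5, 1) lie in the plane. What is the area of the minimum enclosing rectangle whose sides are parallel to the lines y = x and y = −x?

In coordinates u = x + y, v = x − y the rectangle is axis-aligned; the map (x,y)→(u,v) scales areas by 2.
u-values: 7, -14, -14, -1, 6; range = 7 − (-14) = 21.
v-values: -1, 0, 2, -1, 4; range = 4 − (-1) = 5.
Area = (21 × 5) / 2 = 52.5.

52.5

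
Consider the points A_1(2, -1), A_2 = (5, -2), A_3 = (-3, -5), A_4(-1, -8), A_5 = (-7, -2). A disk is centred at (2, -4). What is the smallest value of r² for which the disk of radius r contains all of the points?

The required radius is the distance from (2, -4) to the farthest point.
Squared distances: 9, 13, 26, 25, 85.
Maximum is 85, attained at A_5.

85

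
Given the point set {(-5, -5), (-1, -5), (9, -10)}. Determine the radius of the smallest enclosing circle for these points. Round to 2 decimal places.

7.43

Call the three points A, B, C in the order given.
Side lengths²: AB² = 16, AC² = 221, BC² = 125.
Since AC² = 221 ≥ 125 + 16 = 141, the angle opposite AC is not acute, so the smallest enclosing circle has AC as diameter.
Centre = midpoint of AC = (2, -7.5), r² = 221/4 = 55.25.
r = √(55.25) ≈ 7.43.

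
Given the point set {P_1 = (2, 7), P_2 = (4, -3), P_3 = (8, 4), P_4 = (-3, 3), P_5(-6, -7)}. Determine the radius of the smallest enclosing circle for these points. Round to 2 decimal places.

A smallest enclosing disk is always determined by at most three of the input points on its boundary.
The farthest pair is P_3–P_5 with squared distance 317. The circle on this segment as diameter has centre (1, -1.5) and r² = 317/4 = 79.25.
Check P_1: distance² to centre = 73.25 ≤ 79.25, so it lies inside.
All remaining points lie in this disk, and no smaller disk contains both endpoints, so this is the minimum enclosing circle.
r = √(79.25) ≈ 8.90.

8.90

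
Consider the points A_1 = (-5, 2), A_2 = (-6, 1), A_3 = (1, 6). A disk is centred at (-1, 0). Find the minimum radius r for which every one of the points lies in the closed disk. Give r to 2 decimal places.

6.32

The required radius is the distance from (-1, 0) to the farthest point.
Squared distances: 20, 26, 40.
Maximum is 40, attained at A_3.
r = √40 ≈ 6.32.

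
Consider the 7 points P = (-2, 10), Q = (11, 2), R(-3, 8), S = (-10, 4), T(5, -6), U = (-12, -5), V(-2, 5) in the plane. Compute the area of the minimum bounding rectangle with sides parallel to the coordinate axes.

368

x ranges over [-12, 11], width 23.
y ranges over [-6, 10], height 16.
Area = 23 × 16 = 368.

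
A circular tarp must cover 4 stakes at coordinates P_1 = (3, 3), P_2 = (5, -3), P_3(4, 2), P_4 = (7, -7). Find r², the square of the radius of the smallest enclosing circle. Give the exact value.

29

A smallest enclosing disk is always determined by at most three of the input points on its boundary.
The farthest pair is P_1–P_4 with squared distance 116. The circle on this segment as diameter has centre (5, -2) and r² = 116/4 = 29.
Check P_2: distance² to centre = 1 ≤ 29, so it lies inside.
All remaining points lie in this disk, and no smaller disk contains both endpoints, so this is the minimum enclosing circle.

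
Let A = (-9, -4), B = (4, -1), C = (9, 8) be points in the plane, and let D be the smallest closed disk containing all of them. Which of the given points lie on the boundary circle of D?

Side lengths²: AB² = 178, AC² = 468, BC² = 106.
Since AC² = 468 ≥ 178 + 106 = 284, the angle opposite AC is not acute, so the smallest enclosing circle has AC as diameter.
Centre = midpoint of AC = (0, 2), r² = 468/4 = 117.
The points at distance exactly r from the centre are A, C — 2 points.

A, C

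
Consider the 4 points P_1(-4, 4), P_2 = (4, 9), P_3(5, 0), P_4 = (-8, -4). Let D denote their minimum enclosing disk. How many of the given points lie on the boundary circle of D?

A smallest enclosing disk is always determined by at most three of the input points on its boundary.
The farthest pair is P_2–P_4 with squared distance 313. The circle on this segment as diameter has centre (-2, 2.5) and r² = 313/4 = 78.25.
Check P_1: distance² to centre = 6.25 ≤ 78.25, so it lies inside.
All remaining points lie in this disk, and no smaller disk contains both endpoints, so this is the minimum enclosing circle.
The points at distance exactly r from the centre are P_2, P_4 — 2 points.

2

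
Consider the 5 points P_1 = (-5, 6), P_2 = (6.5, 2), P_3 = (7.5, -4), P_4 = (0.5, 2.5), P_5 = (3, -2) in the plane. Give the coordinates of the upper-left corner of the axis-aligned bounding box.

x-range [-5, 7.5], y-range [-4, 6].
The upper-left corner is (-5, 6).

(-5, 6)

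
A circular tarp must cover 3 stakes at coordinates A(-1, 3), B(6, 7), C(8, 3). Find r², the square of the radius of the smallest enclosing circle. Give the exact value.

20.3125

Side lengths²: AB² = 65, AC² = 81, BC² = 20.
Since AC² = 81 < 65 + 20 = 85, the triangle is acute, so the smallest enclosing circle is the circumcircle.
Circumcentre = (3.5, 3.25), r² = 20.3125.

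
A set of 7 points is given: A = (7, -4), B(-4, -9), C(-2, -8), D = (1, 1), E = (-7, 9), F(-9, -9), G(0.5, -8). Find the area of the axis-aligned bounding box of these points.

x ranges over [-9, 7], width 16.
y ranges over [-9, 9], height 18.
Area = 16 × 18 = 288.

288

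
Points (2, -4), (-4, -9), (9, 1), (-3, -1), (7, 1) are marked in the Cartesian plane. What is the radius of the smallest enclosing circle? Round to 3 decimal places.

8.201

By Welzl's lemma the MEC is supported by two points (diametrically opposite) or three points (on a circumcircle).
The farthest pair is (-4, -9)–(9, 1) with squared distance 269. The circle on this segment as diameter has centre (2.5, -4) and r² = 269/4 = 67.25.
Check (2, -4): distance² to centre = 0.25 ≤ 67.25, so it lies inside.
All remaining points lie in this disk, and no smaller disk contains both endpoints, so this is the minimum enclosing circle.
r = √(67.25) ≈ 8.201.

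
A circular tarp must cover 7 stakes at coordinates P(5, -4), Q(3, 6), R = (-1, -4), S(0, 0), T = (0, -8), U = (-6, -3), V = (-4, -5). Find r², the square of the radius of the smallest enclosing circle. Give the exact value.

12505/242

A smallest enclosing disk is always determined by at most three of the input points on its boundary.
The minimum enclosing circle is determined by three boundary points: Q, T, U.
Their circumcentre is (19/22, -19/22) with r² = 12505/242.
The farthest remaining point V is at distance² 9865/242 ≤ 12505/242.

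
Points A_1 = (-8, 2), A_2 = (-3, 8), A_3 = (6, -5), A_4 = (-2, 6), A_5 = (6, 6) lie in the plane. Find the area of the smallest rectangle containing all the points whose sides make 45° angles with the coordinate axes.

198

In coordinates u = x + y, v = x − y the rectangle is axis-aligned; the map (x,y)→(u,v) scales areas by 2.
u-values: -6, 5, 1, 4, 12; range = 12 − (-6) = 18.
v-values: -10, -11, 11, -8, 0; range = 11 − (-11) = 22.
Area = (18 × 22) / 2 = 198.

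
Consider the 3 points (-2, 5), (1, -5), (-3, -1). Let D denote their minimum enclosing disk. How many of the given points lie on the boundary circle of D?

2

Call the three points A, B, C in the order given.
Side lengths²: AB² = 109, AC² = 37, BC² = 32.
Since AB² = 109 ≥ 37 + 32 = 69, the angle opposite AB is not acute, so the smallest enclosing circle has AB as diameter.
Centre = midpoint of AB = (-0.5, 0), r² = 109/4 = 27.25.
The points at distance exactly r from the centre are (-2, 5), (1, -5) — 2 points.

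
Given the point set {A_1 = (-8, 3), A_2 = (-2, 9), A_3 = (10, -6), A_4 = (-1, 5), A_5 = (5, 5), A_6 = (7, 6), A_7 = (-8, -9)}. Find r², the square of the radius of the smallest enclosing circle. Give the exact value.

68265/578

By Welzl's lemma the MEC is supported by two points (diametrically opposite) or three points (on a circumcircle).
The minimum enclosing circle is determined by three boundary points: A_2, A_3, A_7.
Their circumcentre is (1/34, -57/34) with r² = 68265/578.
The farthest remaining point A_6 is at distance² 62145/578 ≤ 68265/578.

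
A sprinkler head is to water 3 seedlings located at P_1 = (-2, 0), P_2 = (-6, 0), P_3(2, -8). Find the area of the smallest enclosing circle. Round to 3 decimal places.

Side lengths²: P_1P_2² = 16, P_1P_3² = 80, P_2P_3² = 128.
Since P_2P_3² = 128 ≥ 80 + 16 = 96, the angle opposite P_2P_3 is not acute, so the smallest enclosing circle has P_2P_3 as diameter.
Centre = midpoint of P_2P_3 = (-2, -4), r² = 128/4 = 32.
Area = π·r² = π·32 ≈ 100.531.

100.531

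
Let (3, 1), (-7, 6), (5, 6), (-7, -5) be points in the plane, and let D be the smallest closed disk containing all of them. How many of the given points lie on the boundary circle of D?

A smallest enclosing disk is always determined by at most three of the input points on its boundary.
The farthest pair is (5, 6)–(-7, -5) with squared distance 265. The circle on this segment as diameter has centre (-1, 0.5) and r² = 265/4 = 66.25.
Check (3, 1): distance² to centre = 16.25 ≤ 66.25, so it lies inside.
All remaining points lie in this disk, and no smaller disk contains both endpoints, so this is the minimum enclosing circle.
The points at distance exactly r from the centre are (-7, 6), (5, 6), (-7, -5) — 3 points.

3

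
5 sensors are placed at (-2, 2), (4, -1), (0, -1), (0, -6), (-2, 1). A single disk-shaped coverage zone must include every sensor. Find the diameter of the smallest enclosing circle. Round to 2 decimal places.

The minimum enclosing circle of a finite set is fixed by two of the points (as a diameter) or three (as a circumcircle).
The minimum enclosing circle is determined by three boundary points: (-2, 2), (4, -1), (0, -6).
Their circumcentre is (-1/7, -25/14) with r² = 3485/196.
The farthest remaining point (-2, 1) is at distance² 2197/196 ≤ 3485/196.
Diameter = 2r = 2√(3485/196) ≈ 8.43.

8.43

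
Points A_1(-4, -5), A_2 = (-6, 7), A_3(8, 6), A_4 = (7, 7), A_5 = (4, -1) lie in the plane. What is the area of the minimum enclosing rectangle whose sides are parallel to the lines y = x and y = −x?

207

In coordinates u = x + y, v = x − y the rectangle is axis-aligned; the map (x,y)→(u,v) scales areas by 2.
u-values: -9, 1, 14, 14, 3; range = 14 − (-9) = 23.
v-values: 1, -13, 2, 0, 5; range = 5 − (-13) = 18.
Area = (23 × 18) / 2 = 207.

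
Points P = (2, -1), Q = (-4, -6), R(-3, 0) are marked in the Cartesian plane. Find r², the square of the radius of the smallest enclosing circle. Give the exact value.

Side lengths²: PQ² = 61, PR² = 26, QR² = 37.
Since PQ² = 61 < 37 + 26 = 63, the triangle is acute, so the smallest enclosing circle is the circumcircle.
Circumcentre = (-67/62, -211/62), r² = 29341/1922.

29341/1922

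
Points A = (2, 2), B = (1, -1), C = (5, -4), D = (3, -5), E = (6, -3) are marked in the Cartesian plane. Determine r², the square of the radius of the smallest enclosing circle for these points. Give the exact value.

13325/1058

By Welzl's lemma the MEC is supported by two points (diametrically opposite) or three points (on a circumcircle).
The minimum enclosing circle is determined by three boundary points: A, D, E.
Their circumcentre is (129/46, -67/46) with r² = 13325/1058.
The farthest remaining point C is at distance² 11945/1058 ≤ 13325/1058.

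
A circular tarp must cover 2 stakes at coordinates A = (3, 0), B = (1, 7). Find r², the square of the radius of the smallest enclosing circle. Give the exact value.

13.25

The smallest circle enclosing two points has them as diameter endpoints.
Centre = midpoint = (2, 3.5); r² = |AB|²/4 = 53/4 = 13.25.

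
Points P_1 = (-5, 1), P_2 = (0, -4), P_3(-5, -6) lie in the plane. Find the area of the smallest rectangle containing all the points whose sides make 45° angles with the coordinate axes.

In coordinates u = x + y, v = x − y the rectangle is axis-aligned; the map (x,y)→(u,v) scales areas by 2.
u-values: -4, -4, -11; range = -4 − (-11) = 7.
v-values: -6, 4, 1; range = 4 − (-6) = 10.
Area = (7 × 10) / 2 = 35.

35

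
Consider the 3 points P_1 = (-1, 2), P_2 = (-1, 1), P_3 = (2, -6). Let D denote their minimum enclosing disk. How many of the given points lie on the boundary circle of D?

Side lengths²: P_1P_2² = 1, P_1P_3² = 73, P_2P_3² = 58.
Since P_1P_3² = 73 ≥ 58 + 1 = 59, the angle opposite P_1P_3 is not acute, so the smallest enclosing circle has P_1P_3 as diameter.
Centre = midpoint of P_1P_3 = (0.5, -2), r² = 73/4 = 18.25.
The points at distance exactly r from the centre are P_1, P_3 — 2 points.

2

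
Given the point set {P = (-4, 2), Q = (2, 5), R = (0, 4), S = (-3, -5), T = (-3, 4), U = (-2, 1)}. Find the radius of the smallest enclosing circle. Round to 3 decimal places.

By Welzl's lemma the MEC is supported by two points (diametrically opposite) or three points (on a circumcircle).
The farthest pair is Q–S with squared distance 125. The circle on this segment as diameter has centre (-0.5, 0) and r² = 125/4 = 31.25.
Check P: distance² to centre = 16.25 ≤ 31.25, so it lies inside.
All remaining points lie in this disk, and no smaller disk contains both endpoints, so this is the minimum enclosing circle.
r = √(31.25) ≈ 5.590.

5.590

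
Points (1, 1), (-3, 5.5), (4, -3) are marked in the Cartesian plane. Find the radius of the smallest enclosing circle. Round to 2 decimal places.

Call the three points A, B, C in the order given.
Side lengths²: AB² = 36.25, AC² = 25, BC² = 121.25.
Since BC² = 121.25 ≥ 36.25 + 25 = 61.25, the angle opposite BC is not acute, so the smallest enclosing circle has BC as diameter.
Centre = midpoint of BC = (0.5, 1.25), r² = 121.25/4 = 30.3125.
r = √(30.3125) ≈ 5.51.

5.51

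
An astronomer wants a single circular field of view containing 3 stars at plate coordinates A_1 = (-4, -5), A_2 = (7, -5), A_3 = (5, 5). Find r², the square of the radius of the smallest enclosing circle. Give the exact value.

47.06

Side lengths²: A_1A_2² = 121, A_1A_3² = 181, A_2A_3² = 104.
Since A_1A_3² = 181 < 121 + 104 = 225, the triangle is acute, so the smallest enclosing circle is the circumcircle.
Circumcentre = (1.5, -0.9), r² = 47.06.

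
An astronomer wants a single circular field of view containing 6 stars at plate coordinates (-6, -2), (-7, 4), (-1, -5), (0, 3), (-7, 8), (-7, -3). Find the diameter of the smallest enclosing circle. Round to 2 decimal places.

14.32

The farthest pair is (-1, -5)–(-7, 8) with squared distance 205. The circle on this segment as diameter has centre (-4, 1.5) and r² = 205/4 = 51.25.
Check (-6, -2): distance² to centre = 16.25 ≤ 51.25, so it lies inside.
All remaining points lie in this disk, and no smaller disk contains both endpoints, so this is the minimum enclosing circle.
Diameter = 2r = 2√(51.25) ≈ 14.32.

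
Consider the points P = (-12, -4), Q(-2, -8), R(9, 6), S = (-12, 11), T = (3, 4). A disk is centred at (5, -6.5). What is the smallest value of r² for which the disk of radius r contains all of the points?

The required radius is the distance from (5, -6.5) to the farthest point.
Squared distances: 295.25, 51.25, 172.25, 595.25, 114.25.
Maximum is 595.25, attained at S.

595.25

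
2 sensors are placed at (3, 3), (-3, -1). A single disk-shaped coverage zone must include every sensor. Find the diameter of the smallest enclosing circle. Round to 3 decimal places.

The smallest circle enclosing two points has them as diameter endpoints.
Centre = midpoint = (0, 1); r² = |(3, 3)−(-3, -1)|²/4 = 52/4 = 13.
Diameter = 2r = 2√13 ≈ 7.211.

7.211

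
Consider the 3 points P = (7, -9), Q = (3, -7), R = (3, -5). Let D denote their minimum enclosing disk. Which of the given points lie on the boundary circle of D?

P, R

Side lengths²: PQ² = 20, PR² = 32, QR² = 4.
Since PR² = 32 ≥ 20 + 4 = 24, the angle opposite PR is not acute, so the smallest enclosing circle has PR as diameter.
Centre = midpoint of PR = (5, -7), r² = 32/4 = 8.
The points at distance exactly r from the centre are P, R — 2 points.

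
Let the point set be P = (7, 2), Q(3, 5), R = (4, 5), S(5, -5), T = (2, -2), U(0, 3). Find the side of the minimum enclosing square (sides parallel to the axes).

10

The bounding box has width 7 and height 10.
An axis-aligned square enclosing the set must have side ≥ max(width, height).
So the minimum side is max(7, 10) = 10.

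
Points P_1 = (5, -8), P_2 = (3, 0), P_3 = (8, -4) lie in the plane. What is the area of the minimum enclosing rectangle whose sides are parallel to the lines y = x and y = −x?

In coordinates u = x + y, v = x − y the rectangle is axis-aligned; the map (x,y)→(u,v) scales areas by 2.
u-values: -3, 3, 4; range = 4 − (-3) = 7.
v-values: 13, 3, 12; range = 13 − 3 = 10.
Area = (7 × 10) / 2 = 35.

35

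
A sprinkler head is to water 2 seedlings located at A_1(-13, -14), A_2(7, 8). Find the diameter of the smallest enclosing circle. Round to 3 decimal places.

29.732

The smallest circle enclosing two points has them as diameter endpoints.
Centre = midpoint = (-3, -3); r² = |A_1A_2|²/4 = 884/4 = 221.
Diameter = 2r = 2√221 ≈ 29.732.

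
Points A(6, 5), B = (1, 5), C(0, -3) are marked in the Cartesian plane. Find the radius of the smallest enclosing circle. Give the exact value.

Side lengths²: AB² = 25, AC² = 100, BC² = 65.
Since AC² = 100 ≥ 65 + 25 = 90, the angle opposite AC is not acute, so the smallest enclosing circle has AC as diameter.
Centre = midpoint of AC = (3, 1), r² = 100/4 = 25.
r = √25 = 5.

5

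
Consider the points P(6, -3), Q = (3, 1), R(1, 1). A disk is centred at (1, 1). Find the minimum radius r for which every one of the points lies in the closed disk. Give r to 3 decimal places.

The required radius is the distance from (1, 1) to the farthest point.
Squared distances: 41, 4, 0.
Maximum is 41, attained at P.
r = √41 ≈ 6.403.

6.403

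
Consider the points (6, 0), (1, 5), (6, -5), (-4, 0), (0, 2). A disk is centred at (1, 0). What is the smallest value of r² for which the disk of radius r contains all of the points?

The required radius is the distance from (1, 0) to the farthest point.
Squared distances: 25, 25, 50, 25, 5.
Maximum is 50, attained at (6, -5).

50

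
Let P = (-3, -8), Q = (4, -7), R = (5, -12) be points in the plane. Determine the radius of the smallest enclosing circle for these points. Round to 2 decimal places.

4.47

Side lengths²: PQ² = 50, PR² = 80, QR² = 26.
Since PR² = 80 ≥ 50 + 26 = 76, the angle opposite PR is not acute, so the smallest enclosing circle has PR as diameter.
Centre = midpoint of PR = (1, -10), r² = 80/4 = 20.
r = √20 ≈ 4.47.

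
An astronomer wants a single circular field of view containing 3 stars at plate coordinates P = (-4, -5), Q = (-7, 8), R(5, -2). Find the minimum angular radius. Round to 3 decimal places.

Side lengths²: PQ² = 178, PR² = 90, QR² = 244.
Since QR² = 244 < 178 + 90 = 268, the triangle is acute, so the smallest enclosing circle is the circumcircle.
Circumcentre = (-31/21, 17/7), r² = 27145/441.
r = √(27145/441) ≈ 7.846.

7.846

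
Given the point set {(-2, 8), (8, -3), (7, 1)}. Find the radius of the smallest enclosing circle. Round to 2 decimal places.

7.43

Call the three points A, B, C in the order given.
Side lengths²: AB² = 221, AC² = 130, BC² = 17.
Since AB² = 221 ≥ 130 + 17 = 147, the angle opposite AB is not acute, so the smallest enclosing circle has AB as diameter.
Centre = midpoint of AB = (3, 2.5), r² = 221/4 = 55.25.
r = √(55.25) ≈ 7.43.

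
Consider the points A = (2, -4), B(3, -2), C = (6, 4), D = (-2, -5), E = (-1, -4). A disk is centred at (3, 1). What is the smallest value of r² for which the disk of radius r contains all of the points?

The required radius is the distance from (3, 1) to the farthest point.
Squared distances: 26, 9, 18, 61, 41.
Maximum is 61, attained at D.

61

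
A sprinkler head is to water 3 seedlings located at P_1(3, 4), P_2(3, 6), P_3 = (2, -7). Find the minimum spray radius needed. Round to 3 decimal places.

6.519

Side lengths²: P_1P_2² = 4, P_1P_3² = 122, P_2P_3² = 170.
Since P_2P_3² = 170 ≥ 122 + 4 = 126, the angle opposite P_2P_3 is not acute, so the smallest enclosing circle has P_2P_3 as diameter.
Centre = midpoint of P_2P_3 = (2.5, -0.5), r² = 170/4 = 42.5.
r = √(42.5) ≈ 6.519.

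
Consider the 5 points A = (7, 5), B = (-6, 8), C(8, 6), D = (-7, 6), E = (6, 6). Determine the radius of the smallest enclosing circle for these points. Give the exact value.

7.5

A smallest enclosing disk is always determined by at most three of the input points on its boundary.
The farthest pair is C–D with squared distance 225. The circle on this segment as diameter has centre (0.5, 6) and r² = 225/4 = 56.25.
Check A: distance² to centre = 43.25 ≤ 56.25, so it lies inside.
All remaining points lie in this disk, and no smaller disk contains both endpoints, so this is the minimum enclosing circle.
r = √(56.25) = 7.5.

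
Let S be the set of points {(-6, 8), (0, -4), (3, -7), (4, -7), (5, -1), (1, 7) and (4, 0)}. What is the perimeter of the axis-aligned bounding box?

Width = max x − min x = 5 − (-6) = 11.
Height = max y − min y = 8 − (-7) = 15.
Perimeter = 2(11 + 15) = 52.

52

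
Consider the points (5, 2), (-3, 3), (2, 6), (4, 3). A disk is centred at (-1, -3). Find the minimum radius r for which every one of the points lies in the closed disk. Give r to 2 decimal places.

The required radius is the distance from (-1, -3) to the farthest point.
Squared distances: 61, 40, 90, 61.
Maximum is 90, attained at (2, 6).
r = √90 ≈ 9.49.

9.49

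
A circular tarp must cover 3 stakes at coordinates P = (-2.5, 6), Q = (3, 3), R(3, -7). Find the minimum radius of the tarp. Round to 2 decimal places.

7.06

Side lengths²: PQ² = 39.25, PR² = 199.25, QR² = 100.
Since PR² = 199.25 ≥ 100 + 39.25 = 139.25, the angle opposite PR is not acute, so the smallest enclosing circle has PR as diameter.
Centre = midpoint of PR = (0.25, -0.5), r² = 199.25/4 = 49.8125.
r = √(49.8125) ≈ 7.06.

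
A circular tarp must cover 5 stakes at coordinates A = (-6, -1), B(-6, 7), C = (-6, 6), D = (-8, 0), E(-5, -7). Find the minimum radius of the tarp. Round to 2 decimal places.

7.02

A smallest enclosing disk is always determined by at most three of the input points on its boundary.
The farthest pair is B–E with squared distance 197. The circle on this segment as diameter has centre (-5.5, 0) and r² = 197/4 = 49.25.
Check A: distance² to centre = 1.25 ≤ 49.25, so it lies inside.
All remaining points lie in this disk, and no smaller disk contains both endpoints, so this is the minimum enclosing circle.
r = √(49.25) ≈ 7.02.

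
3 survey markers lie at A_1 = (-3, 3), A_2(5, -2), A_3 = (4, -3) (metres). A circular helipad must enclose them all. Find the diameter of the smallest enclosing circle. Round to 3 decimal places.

9.434

Side lengths²: A_1A_2² = 89, A_1A_3² = 85, A_2A_3² = 2.
Since A_1A_2² = 89 ≥ 85 + 2 = 87, the angle opposite A_1A_2 is not acute, so the smallest enclosing circle has A_1A_2 as diameter.
Centre = midpoint of A_1A_2 = (1, 0.5), r² = 89/4 = 22.25.
Diameter = 2r = 2√(22.25) ≈ 9.434.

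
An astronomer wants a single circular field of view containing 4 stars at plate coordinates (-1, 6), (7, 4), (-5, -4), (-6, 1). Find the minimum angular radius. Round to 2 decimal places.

7.21

The farthest pair is (7, 4)–(-5, -4) with squared distance 208. The circle on this segment as diameter has centre (1, 0) and r² = 208/4 = 52.
Check (-1, 6): distance² to centre = 40 ≤ 52, so it lies inside.
All remaining points lie in this disk, and no smaller disk contains both endpoints, so this is the minimum enclosing circle.
r = √52 ≈ 7.21.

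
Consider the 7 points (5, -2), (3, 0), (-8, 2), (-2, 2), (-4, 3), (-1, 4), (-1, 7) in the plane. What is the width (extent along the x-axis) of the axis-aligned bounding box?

13

max x = 5, min x = -8, so width = 13.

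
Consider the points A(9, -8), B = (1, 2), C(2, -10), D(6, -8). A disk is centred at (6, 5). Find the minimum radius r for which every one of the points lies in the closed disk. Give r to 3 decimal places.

The required radius is the distance from (6, 5) to the farthest point.
Squared distances: 178, 34, 241, 169.
Maximum is 241, attained at C.
r = √241 ≈ 15.524.

15.524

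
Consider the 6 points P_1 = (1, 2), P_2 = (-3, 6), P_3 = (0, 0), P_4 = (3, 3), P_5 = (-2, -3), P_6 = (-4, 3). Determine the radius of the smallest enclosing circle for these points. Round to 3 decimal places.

4.651

The minimum enclosing circle of a finite set is fixed by two of the points (as a diameter) or three (as a circumcircle).
The minimum enclosing circle is determined by three boundary points: P_2, P_4, P_5.
Their circumcentre is (-49/34, 55/34) with r² = 12505/578.
The farthest remaining point P_6 is at distance² 4889/578 ≤ 12505/578.
r = √(12505/578) ≈ 4.651.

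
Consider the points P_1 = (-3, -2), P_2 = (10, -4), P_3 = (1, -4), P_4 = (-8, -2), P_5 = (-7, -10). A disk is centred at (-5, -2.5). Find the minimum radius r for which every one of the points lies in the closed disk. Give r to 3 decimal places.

The required radius is the distance from (-5, -2.5) to the farthest point.
Squared distances: 4.25, 227.25, 38.25, 9.25, 60.25.
Maximum is 227.25, attained at P_2.
r = √(227.25) ≈ 15.075.

15.075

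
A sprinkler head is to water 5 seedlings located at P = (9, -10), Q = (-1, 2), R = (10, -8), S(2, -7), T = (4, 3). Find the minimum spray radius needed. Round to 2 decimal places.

7.81

A smallest enclosing disk is always determined by at most three of the input points on its boundary.
The farthest pair is P–Q with squared distance 244. The circle on this segment as diameter has centre (4, -4) and r² = 244/4 = 61.
Check R: distance² to centre = 52 ≤ 61, so it lies inside.
All remaining points lie in this disk, and no smaller disk contains both endpoints, so this is the minimum enclosing circle.
r = √61 ≈ 7.81.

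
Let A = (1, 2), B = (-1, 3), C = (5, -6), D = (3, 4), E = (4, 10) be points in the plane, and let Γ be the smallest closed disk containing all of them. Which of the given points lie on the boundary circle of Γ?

By Welzl's lemma the MEC is supported by two points (diametrically opposite) or three points (on a circumcircle).
The farthest pair is C–E with squared distance 257. The circle on this segment as diameter has centre (4.5, 2) and r² = 257/4 = 64.25.
Check A: distance² to centre = 12.25 ≤ 64.25, so it lies inside.
All remaining points lie in this disk, and no smaller disk contains both endpoints, so this is the minimum enclosing circle.
The points at distance exactly r from the centre are C, E — 2 points.

C, E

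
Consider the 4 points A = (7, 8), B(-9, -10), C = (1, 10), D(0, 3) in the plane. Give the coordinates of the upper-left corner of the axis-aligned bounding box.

x-range [-9, 7], y-range [-10, 10].
The upper-left corner is (-9, 10).

(-9, 10)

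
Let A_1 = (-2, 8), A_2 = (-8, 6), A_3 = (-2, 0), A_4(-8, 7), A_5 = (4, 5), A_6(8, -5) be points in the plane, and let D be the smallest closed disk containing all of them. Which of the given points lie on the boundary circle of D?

A_4, A_6

The minimum enclosing circle of a finite set is fixed by two of the points (as a diameter) or three (as a circumcircle).
The farthest pair is A_4–A_6 with squared distance 400. The circle on this segment as diameter has centre (0, 1) and r² = 400/4 = 100.
Check A_1: distance² to centre = 53 ≤ 100, so it lies inside.
All remaining points lie in this disk, and no smaller disk contains both endpoints, so this is the minimum enclosing circle.
The points at distance exactly r from the centre are A_4, A_6 — 2 points.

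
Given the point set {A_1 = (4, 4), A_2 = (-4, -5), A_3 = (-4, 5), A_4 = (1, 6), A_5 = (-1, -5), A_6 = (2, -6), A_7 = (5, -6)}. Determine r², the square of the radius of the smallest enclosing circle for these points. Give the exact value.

The farthest pair is A_3–A_7 with squared distance 202. The circle on this segment as diameter has centre (0.5, -0.5) and r² = 202/4 = 50.5.
Check A_1: distance² to centre = 32.5 ≤ 50.5, so it lies inside.
All remaining points lie in this disk, and no smaller disk contains both endpoints, so this is the minimum enclosing circle.

50.5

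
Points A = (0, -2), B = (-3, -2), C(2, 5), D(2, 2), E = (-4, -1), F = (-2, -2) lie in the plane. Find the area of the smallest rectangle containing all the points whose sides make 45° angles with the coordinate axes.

30

In coordinates u = x + y, v = x − y the rectangle is axis-aligned; the map (x,y)→(u,v) scales areas by 2.
u-values: -2, -5, 7, 4, -5, -4; range = 7 − (-5) = 12.
v-values: 2, -1, -3, 0, -3, 0; range = 2 − (-3) = 5.
Area = (12 × 5) / 2 = 30.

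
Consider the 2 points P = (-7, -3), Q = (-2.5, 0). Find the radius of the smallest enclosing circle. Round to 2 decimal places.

2.70

The smallest circle enclosing two points has them as diameter endpoints.
Centre = midpoint = (-4.75, -1.5); r² = |PQ|²/4 = 29.25/4 = 7.3125.
r = √(7.3125) ≈ 2.70.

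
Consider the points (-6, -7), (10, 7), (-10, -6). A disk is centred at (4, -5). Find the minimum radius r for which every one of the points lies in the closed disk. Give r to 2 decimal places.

14.04

The required radius is the distance from (4, -5) to the farthest point.
Squared distances: 104, 180, 197.
Maximum is 197, attained at (-10, -6).
r = √197 ≈ 14.04.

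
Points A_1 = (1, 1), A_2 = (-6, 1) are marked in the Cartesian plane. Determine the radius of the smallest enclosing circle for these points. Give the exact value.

3.5

The smallest circle enclosing two points has them as diameter endpoints.
Centre = midpoint = (-2.5, 1); r² = |A_1A_2|²/4 = 49/4 = 12.25.
r = √(12.25) = 3.5.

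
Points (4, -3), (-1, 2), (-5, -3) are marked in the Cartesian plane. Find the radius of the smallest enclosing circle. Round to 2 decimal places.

Call the three points A, B, C in the order given.
Side lengths²: AB² = 50, AC² = 81, BC² = 41.
Since AC² = 81 < 50 + 41 = 91, the triangle is acute, so the smallest enclosing circle is the circumcircle.
Circumcentre = (-0.5, -2.5), r² = 20.5.
r = √(20.5) ≈ 4.53.

4.53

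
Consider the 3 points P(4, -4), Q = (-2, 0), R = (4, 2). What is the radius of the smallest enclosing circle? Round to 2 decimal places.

Side lengths²: PQ² = 52, PR² = 36, QR² = 40.
Since PQ² = 52 < 40 + 36 = 76, the triangle is acute, so the smallest enclosing circle is the circumcircle.
Circumcentre = (5/3, -1), r² = 130/9.
r = √(130/9) ≈ 3.80.

3.80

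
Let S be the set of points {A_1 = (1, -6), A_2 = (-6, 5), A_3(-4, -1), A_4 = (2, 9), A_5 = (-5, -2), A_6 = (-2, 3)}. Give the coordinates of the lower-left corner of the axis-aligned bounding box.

(-6, -6)

x-range [-6, 2], y-range [-6, 9].
The lower-left corner is (-6, -6).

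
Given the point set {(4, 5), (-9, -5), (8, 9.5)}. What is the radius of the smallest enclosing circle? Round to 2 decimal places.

Call the three points A, B, C in the order given.
Side lengths²: AB² = 269, AC² = 36.25, BC² = 499.25.
Since BC² = 499.25 ≥ 269 + 36.25 = 305.25, the angle opposite BC is not acute, so the smallest enclosing circle has BC as diameter.
Centre = midpoint of BC = (-0.5, 2.25), r² = 499.25/4 = 124.8125.
r = √(124.8125) ≈ 11.17.

11.17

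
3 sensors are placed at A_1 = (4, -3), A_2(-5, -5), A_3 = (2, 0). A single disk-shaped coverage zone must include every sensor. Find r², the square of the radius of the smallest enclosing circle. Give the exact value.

Side lengths²: A_1A_2² = 85, A_1A_3² = 13, A_2A_3² = 74.
Since A_1A_2² = 85 < 74 + 13 = 87, the triangle is acute, so the smallest enclosing circle is the circumcircle.
Circumcentre = (-33/62, -239/62), r² = 40885/1922.

40885/1922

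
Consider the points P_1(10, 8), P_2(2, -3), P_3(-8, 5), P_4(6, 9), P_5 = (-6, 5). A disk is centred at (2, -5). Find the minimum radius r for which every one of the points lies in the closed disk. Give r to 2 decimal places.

The required radius is the distance from (2, -5) to the farthest point.
Squared distances: 233, 4, 200, 212, 164.
Maximum is 233, attained at P_1.
r = √233 ≈ 15.26.

15.26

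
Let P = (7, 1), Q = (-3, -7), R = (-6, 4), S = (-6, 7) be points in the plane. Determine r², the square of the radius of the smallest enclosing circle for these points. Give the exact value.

64.0625

The minimum enclosing circle is determined by three boundary points: P, Q, S.
Their circumcentre is (-1, 0.75) with r² = 64.0625.
The farthest remaining point R is at distance² 35.5625 ≤ 64.0625.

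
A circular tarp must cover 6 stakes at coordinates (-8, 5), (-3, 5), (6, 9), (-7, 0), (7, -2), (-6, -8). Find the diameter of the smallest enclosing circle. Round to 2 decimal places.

20.81

The farthest pair is (6, 9)–(-6, -8) with squared distance 433. The circle on this segment as diameter has centre (0, 0.5) and r² = 433/4 = 108.25.
Check (-8, 5): distance² to centre = 84.25 ≤ 108.25, so it lies inside.
All remaining points lie in this disk, and no smaller disk contains both endpoints, so this is the minimum enclosing circle.
Diameter = 2r = 2√(108.25) ≈ 20.81.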